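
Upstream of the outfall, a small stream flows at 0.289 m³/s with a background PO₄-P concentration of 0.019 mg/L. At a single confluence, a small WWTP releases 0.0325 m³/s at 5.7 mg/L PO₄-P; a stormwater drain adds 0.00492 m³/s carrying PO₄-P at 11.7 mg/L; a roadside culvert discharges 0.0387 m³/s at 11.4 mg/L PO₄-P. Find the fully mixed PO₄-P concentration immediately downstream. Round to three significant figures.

1.89 mg/L

After mixing, C = (0.2890·0.01900 + 0.03250·5.700 + 0.004920·11.70 + 0.03870·11.40) / 0.3651 = 0.6895/0.3651 = 1.888 mg/L.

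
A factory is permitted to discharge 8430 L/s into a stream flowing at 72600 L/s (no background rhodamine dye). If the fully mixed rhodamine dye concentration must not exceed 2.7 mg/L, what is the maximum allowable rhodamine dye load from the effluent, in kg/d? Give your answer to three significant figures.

18900 kg/d

Mass balance at the limit: 72600·0 + 8430·Cₑ = 81030·2.7 → Cₑ = 25.95 mg/L.
8430 L/s = 8.430 m³/s. Load = 8.430 m³/s × 25.95 g/m³ × 86 400 s/d = 18900 kg/d.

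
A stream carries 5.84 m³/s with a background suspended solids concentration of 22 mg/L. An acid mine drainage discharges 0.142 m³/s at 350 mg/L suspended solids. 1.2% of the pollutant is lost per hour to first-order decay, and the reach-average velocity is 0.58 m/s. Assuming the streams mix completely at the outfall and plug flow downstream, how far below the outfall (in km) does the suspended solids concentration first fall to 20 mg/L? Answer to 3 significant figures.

68.9 km

Conservation of mass: C = (5.840·22.00 + 0.1420·350.0) / 5.982 = 178.2/5.982 = 29.79 mg/L.
1.2%/h lost → k = −ln(1 − 0.012) = 0.01207 h⁻¹.
Set 29.79·exp(−k·t) = 20 → t = ln(29.79/20)/k = 118800 s = 32.99 h.
Distance = v·t = 0.58·118800 = 68890 m = 68.89 km.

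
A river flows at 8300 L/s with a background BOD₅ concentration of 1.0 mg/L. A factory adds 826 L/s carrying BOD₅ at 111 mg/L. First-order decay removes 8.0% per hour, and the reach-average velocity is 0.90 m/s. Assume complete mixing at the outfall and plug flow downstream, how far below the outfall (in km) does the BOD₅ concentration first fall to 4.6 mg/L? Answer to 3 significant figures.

33.7 km

Flow-weighted average: C = (8300·1.000 + 826.0·111.0) / 9126 = 99990/9126 = 10.96 mg/L.
8.0%/h lost → k = −ln(1 − 0.08) = 0.08338 h⁻¹.
Set 10.96·exp(−k·t) = 4.6 → t = ln(10.96/4.6)/k = 37470 s = 10.41 h.
Distance = v·t = 0.90·37470 = 33720 m = 33.72 km.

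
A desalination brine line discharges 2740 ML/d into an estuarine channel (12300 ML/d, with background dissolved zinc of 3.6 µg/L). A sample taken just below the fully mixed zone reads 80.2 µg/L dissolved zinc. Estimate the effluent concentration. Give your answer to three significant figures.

424 µg/L

Mass balance: 12300·3.600 + 2740·Cₑ = 15040·80.20
→ Cₑ = (15040·80.20 − 12300·3.600) / 2740 = 424.1 µg/L.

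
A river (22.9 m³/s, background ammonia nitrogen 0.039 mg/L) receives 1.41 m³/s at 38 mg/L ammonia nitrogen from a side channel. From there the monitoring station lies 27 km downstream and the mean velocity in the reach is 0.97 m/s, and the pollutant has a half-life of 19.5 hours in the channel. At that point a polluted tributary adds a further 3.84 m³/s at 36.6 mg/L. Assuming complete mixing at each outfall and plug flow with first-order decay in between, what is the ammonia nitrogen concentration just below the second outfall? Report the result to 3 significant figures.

6.46 mg/L

Mass balance: C = (22.90·0.03900 + 1.410·38.00) / 24.31 = 54.47/24.31 = 2.241 mg/L; combined flow 24.31 m³/s.
Travel time t = 27·1000 / 0.97 = 27840 s = 7.732 h.
Half-life 19.5 h → k = ln 2 / 19.5 = 0.03555 h⁻¹ = 0.8531 d⁻¹.
Decay over the reach: 2.241·exp(−kt) = 2.241·0.7597 = 1.702 mg/L.
At the second outfall, C = (24.31·1.702 + 3.840·36.60) / (24.31 + 3.840) = 6.463 mg/L.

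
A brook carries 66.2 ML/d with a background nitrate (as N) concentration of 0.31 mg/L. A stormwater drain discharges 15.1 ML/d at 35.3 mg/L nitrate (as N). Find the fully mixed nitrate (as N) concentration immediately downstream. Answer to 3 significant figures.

Mixed concentration C = ΣQC/ΣQ = (66.20·0.3100 + 15.10·35.30) / 81.30 = 553.6/81.30 = 6.809 mg/L.

6.81 mg/L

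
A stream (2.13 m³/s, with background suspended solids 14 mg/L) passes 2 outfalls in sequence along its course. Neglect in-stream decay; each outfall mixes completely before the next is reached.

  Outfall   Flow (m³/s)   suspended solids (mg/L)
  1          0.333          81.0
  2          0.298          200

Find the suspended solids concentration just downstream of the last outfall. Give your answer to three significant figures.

42.2 mg/L

After outfall 1: Q = 2.130 + 0.3330 = 2.463 m³/s; C = (2.130·14.00 + 0.3330·81.00)/2.463 = 23.06 mg/L.
After outfall 2: Q = 2.463 + 0.2980 = 2.761 m³/s; C = (2.463·23.06 + 0.2980·200.0)/2.761 = 42.16 mg/L.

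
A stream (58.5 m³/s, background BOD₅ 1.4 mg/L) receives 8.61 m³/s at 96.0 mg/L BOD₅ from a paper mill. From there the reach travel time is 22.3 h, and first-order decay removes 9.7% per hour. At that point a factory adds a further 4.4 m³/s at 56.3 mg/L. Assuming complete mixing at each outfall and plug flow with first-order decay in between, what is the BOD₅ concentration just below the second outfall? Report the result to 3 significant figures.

After mixing, C = (58.50·1.400 + 8.610·96.00) / 67.11 = 908.5/67.11 = 13.54 mg/L; combined flow 67.11 m³/s.
9.7%/h lost → k = −ln(1 − 0.097) = 0.1020 h⁻¹.
Decay over the reach: 13.54·exp(−kt) = 13.54·0.1028 = 1.391 mg/L.
At the second outfall, C = (67.11·1.391 + 4.400·56.30) / (67.11 + 4.400) = 4.770 mg/L.

4.77 mg/L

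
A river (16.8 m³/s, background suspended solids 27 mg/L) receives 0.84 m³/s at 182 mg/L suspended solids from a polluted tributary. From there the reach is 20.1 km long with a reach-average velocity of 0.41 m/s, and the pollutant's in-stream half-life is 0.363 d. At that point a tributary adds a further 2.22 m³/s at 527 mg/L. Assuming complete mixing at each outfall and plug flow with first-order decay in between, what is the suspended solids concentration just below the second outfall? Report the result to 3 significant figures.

69.2 mg/L

After mixing, C = (16.80·27.00 + 0.8400·182.0) / 17.64 = 606.5/17.64 = 34.38 mg/L; combined flow 17.64 m³/s.
Travel time t = 20.1·1000 / 0.41 = 49020 s = 13.62 h.
Half-life 0.363 d → k = ln 2 / 0.363 = 1.909 d⁻¹.
After decay, C = 34.38 × e^(−kt) = 34.38 × 0.3384 = 11.64 mg/L.
Second outfall: C = (17.64·11.64 + 2.220·527.0)/19.86 = 69.24 mg/L.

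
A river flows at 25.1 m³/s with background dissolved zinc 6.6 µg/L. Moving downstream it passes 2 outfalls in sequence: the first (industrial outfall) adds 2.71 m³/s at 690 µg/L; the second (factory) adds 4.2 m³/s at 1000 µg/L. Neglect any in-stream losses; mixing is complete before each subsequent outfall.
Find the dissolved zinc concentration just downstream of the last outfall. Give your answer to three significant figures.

After outfall 1: Q = 25.10 + 2.710 = 27.81 m³/s; C = (25.10·6.600 + 2.710·690.0)/27.81 = 73.20 µg/L.
After outfall 2: Q = 27.81 + 4.200 = 32.01 m³/s; C = (27.81·73.20 + 4.200·1000)/32.01 = 194.8 µg/L.

195 µg/L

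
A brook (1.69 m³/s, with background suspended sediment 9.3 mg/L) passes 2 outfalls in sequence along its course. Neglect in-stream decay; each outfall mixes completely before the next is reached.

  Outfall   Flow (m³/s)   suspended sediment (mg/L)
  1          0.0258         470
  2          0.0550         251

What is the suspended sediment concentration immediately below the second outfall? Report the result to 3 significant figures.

23.5 mg/L

Outfall 1: combined Q = 1.716 m³/s; C = (1.690·9.300 + 0.02580·470.0)/1.716 = 16.23 mg/L.
Outfall 2: combined Q = 1.771 m³/s; C = (1.716·16.23 + 0.05500·251.0)/1.771 = 23.52 mg/L.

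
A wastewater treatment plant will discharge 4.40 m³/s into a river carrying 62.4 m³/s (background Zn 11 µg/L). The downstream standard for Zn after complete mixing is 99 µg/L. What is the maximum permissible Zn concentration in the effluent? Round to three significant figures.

At the limit, (Qr·Cr + Qe·Cₑ)/(Qr + Qe) = 99:
Cₑ = (66.80·99 − 62.40·11.00) / 4.400 = 1347 µg/L.

1350 µg/L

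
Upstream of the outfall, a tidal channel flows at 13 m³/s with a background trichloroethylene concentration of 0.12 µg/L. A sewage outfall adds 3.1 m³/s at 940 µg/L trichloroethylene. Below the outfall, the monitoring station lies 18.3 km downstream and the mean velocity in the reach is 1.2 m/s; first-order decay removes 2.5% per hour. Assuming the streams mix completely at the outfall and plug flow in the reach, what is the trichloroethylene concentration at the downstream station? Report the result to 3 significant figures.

163 µg/L

Conservation of mass: C = (13.00·0.1200 + 3.100·940.0) / 16.10 = 2916/16.10 = 181.1 µg/L.
Travel time t = 18.3·1000 / 1.2 = 15250 s = 4.236 h.
2.5%/h lost → k = −ln(1 − 0.025) = 0.02532 h⁻¹.
First-order decay: C = 181.1·exp(−k·t) = 181.1·0.8983 = 162.7 µg/L.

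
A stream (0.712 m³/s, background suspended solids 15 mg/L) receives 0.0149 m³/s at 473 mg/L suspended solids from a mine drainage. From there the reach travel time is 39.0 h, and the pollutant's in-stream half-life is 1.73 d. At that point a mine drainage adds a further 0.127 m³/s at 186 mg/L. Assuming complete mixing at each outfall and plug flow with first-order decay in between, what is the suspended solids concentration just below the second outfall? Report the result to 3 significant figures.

Mass balance: C = (0.7120·15.00 + 0.01490·473.0) / 0.7269 = 17.73/0.7269 = 24.39 mg/L; combined flow 0.7269 m³/s.
Half-life 1.73 d → k = ln 2 / 1.73 = 0.4007 d⁻¹.
After decay, C = 24.39 × e^(−kt) = 24.39 × 0.5215 = 12.72 mg/L.
At the second outfall, C = (0.7269·12.72 + 0.1270·186.0) / (0.7269 + 0.1270) = 38.49 mg/L.

38.5 mg/L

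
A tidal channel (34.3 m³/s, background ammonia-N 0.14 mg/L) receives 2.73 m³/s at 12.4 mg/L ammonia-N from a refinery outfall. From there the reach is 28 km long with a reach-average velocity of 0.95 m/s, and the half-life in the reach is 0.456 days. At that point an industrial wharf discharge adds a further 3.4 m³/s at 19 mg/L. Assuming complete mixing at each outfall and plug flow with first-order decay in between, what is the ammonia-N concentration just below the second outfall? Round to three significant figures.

2.17 mg/L

After mixing, C = (34.30·0.1400 + 2.730·12.40) / 37.03 = 38.65/37.03 = 1.044 mg/L; combined flow 37.03 m³/s.
Travel time t = 28·1000 / 0.95 = 29470 s = 8.187 h.
Half-life 0.456 d → k = ln 2 / 0.456 = 1.520 d⁻¹.
Applying C = C₀e^(−kt): 1.044 × 0.5954 = 0.6215 mg/L.
Second outfall: C = (37.03·0.6215 + 3.400·19.00)/40.43 = 2.167 mg/L.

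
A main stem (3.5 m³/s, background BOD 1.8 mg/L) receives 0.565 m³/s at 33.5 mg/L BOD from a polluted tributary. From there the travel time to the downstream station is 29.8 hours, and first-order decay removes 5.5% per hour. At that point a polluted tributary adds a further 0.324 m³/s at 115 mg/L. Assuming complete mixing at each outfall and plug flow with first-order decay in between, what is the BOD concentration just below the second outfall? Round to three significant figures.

Flow-weighted average: C = (3.500·1.800 + 0.5650·33.50) / 4.065 = 25.23/4.065 = 6.206 mg/L; combined flow 4.065 m³/s.
5.5%/h lost → k = −ln(1 − 0.055) = 0.05657 h⁻¹.
Applying C = C₀e^(−kt): 6.206 × 0.1853 = 1.150 mg/L.
At the second outfall, C = (4.065·1.150 + 0.3240·115.0) / (4.065 + 0.3240) = 9.554 mg/L.

9.55 mg/L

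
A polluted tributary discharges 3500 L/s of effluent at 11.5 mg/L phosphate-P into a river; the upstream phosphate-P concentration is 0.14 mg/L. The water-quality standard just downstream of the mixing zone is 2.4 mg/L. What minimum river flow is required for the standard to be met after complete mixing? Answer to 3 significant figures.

14100 L/s

Set C_mix = 2.4: (Q·0.1400 + 3500·11.50) / (Q + 3500) = 2.4
→ Q = 3500·(11.50 − 2.4)/(2.4 − 0.1400) = 14090 L/s.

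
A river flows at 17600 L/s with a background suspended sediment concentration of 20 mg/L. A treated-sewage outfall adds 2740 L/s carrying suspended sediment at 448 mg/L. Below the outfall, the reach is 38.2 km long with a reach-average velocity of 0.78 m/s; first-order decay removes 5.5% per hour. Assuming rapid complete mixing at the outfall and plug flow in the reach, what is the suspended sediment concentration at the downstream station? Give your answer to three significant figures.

Flow-weighted average: C = (17600·20.00 + 2740·448.0) / 20340 = 1580000/20340 = 77.66 mg/L.
Travel time t = 38.2·1000 / 0.78 = 48970 s = 13.60 h.
5.5%/h lost → k = −ln(1 − 0.055) = 0.05657 h⁻¹.
Applying C = C₀e^(−kt): 77.66 × 0.4632 = 35.97 mg/L.

36.0 mg/L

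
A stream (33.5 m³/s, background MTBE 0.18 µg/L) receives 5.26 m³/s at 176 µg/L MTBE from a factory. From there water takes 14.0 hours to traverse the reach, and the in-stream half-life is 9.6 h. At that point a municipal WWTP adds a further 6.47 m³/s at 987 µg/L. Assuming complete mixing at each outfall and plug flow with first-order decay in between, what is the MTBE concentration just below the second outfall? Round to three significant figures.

149 µg/L

Conservation of mass: C = (33.50·0.1800 + 5.260·176.0) / 38.76 = 931.8/38.76 = 24.04 µg/L; combined flow 38.76 m³/s.
Half-life 9.6 h → k = ln 2 / 9.6 = 0.07220 h⁻¹ = 1.733 d⁻¹.
After decay, C = 24.04 × e^(−kt) = 24.04 × 0.3639 = 8.748 µg/L.
Second outfall: C = (38.76·8.748 + 6.470·987.0)/45.23 = 148.7 µg/L.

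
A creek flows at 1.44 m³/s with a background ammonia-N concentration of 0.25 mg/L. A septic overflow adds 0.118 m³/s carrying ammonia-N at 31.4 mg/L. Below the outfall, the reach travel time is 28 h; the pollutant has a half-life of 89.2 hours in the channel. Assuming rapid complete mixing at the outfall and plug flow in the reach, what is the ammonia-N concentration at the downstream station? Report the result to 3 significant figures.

2.10 mg/L

After mixing, C = (1.440·0.2500 + 0.1180·31.40) / 1.558 = 4.065/1.558 = 2.609 mg/L.
Half-life 89.2 h → k = ln 2 / 89.2 = 0.007771 h⁻¹ = 0.1865 d⁻¹.
Decay over the reach: 2.609·exp(−kt) = 2.609·0.8045 = 2.099 mg/L.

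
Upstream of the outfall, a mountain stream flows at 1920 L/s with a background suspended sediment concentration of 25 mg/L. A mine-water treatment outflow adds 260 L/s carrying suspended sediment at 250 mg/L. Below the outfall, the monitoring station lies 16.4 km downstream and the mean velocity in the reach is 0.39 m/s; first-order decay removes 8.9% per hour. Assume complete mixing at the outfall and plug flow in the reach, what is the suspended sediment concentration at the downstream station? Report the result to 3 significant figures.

Flow-weighted average: C = (1920·25.00 + 260.0·250.0) / 2180 = 113000/2180 = 51.83 mg/L.
Travel time t = 16.4·1000 / 0.39 = 42050 s = 11.68 h.
8.9%/h lost → k = −ln(1 − 0.089) = 0.09321 h⁻¹.
After decay, C = 51.83 × e^(−kt) = 51.83 × 0.3366 = 17.45 mg/L.

17.4 mg/L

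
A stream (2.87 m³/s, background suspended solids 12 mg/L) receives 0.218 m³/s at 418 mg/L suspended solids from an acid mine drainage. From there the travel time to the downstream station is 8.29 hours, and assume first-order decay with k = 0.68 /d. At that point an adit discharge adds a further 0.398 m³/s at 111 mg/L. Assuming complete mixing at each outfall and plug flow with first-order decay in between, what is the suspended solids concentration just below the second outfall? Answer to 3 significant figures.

41.2 mg/L

Conservation of mass: C = (2.870·12.00 + 0.2180·418.0) / 3.088 = 125.6/3.088 = 40.66 mg/L; combined flow 3.088 m³/s.
First-order decay: C = 40.66·exp(−k·t) = 40.66·0.7907 = 32.15 mg/L.
Second outfall: C = (3.088·32.15 + 0.3980·111.0)/3.486 = 41.15 mg/L.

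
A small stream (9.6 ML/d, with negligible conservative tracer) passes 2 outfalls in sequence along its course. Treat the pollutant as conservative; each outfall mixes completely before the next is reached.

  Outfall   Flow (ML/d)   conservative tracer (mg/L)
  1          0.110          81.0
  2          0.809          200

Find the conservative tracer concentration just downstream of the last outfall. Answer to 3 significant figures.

After outfall 1: Q = 9.600 + 0.1100 = 9.710 ML/d; C = (9.600·0 + 0.1100·81.00)/9.710 = 0.9176 mg/L.
After outfall 2: Q = 9.710 + 0.8090 = 10.52 ML/d; C = (9.710·0.9176 + 0.8090·200.0)/10.52 = 16.23 mg/L.

16.2 mg/L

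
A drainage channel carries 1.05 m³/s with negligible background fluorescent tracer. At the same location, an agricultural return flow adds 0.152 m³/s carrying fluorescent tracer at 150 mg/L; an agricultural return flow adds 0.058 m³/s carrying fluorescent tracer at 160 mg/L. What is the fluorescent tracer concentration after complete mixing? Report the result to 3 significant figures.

25.5 mg/L

Mass balance: C = (1.050·0 + 0.1520·150.0 + 0.05800·160.0) / 1.260 = 32.08/1.260 = 25.46 mg/L.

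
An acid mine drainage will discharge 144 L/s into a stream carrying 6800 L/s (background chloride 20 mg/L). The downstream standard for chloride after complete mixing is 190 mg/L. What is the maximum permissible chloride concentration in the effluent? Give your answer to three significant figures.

At the limit, (Qr·Cr + Qe·Cₑ)/(Qr + Qe) = 190:
Cₑ = (6944·190 − 6800·20.00) / 144.0 = 8218 mg/L.

8220 mg/L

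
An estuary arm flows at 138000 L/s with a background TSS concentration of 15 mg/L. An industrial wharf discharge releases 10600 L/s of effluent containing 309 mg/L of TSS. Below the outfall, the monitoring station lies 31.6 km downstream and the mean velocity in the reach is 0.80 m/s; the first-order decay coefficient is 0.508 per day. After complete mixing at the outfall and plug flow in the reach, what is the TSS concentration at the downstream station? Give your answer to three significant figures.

28.5 mg/L

Mass balance: C = (138000·15.00 + 10600·309.0) / 148600 = 5345000/148600 = 35.97 mg/L.
Travel time t = 31.6·1000 / 0.80 = 39500 s = 10.97 h.
Applying C = C₀e^(−kt): 35.97 × 0.7928 = 28.52 mg/L.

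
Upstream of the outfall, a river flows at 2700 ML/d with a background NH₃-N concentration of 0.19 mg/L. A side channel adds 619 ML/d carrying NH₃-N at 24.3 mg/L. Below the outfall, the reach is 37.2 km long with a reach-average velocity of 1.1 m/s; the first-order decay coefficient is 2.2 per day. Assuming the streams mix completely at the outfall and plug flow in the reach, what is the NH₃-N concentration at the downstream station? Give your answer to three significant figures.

1.98 mg/L

Mass balance: C = (2700·0.1900 + 619.0·24.30) / 3319 = 15550/3319 = 4.687 mg/L.
Travel time t = 37.2·1000 / 1.1 = 33820 s = 9.394 h.
Applying C = C₀e^(−kt): 4.687 × 0.4227 = 1.981 mg/L.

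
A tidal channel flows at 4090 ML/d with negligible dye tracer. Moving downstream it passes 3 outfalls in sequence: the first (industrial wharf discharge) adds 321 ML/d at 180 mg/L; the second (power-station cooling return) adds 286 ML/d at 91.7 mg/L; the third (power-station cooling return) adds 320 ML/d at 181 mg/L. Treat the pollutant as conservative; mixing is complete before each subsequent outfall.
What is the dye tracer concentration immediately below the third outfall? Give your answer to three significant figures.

Below outfall 1: Q → 4411 ML/d, C = (4090·0 + 321.0·180.0)/4411 = 13.10 mg/L.
Below outfall 2: Q → 4697 ML/d, C = (4411·13.10 + 286.0·91.70)/4697 = 17.89 mg/L.
Below outfall 3: Q → 5017 ML/d, C = (4697·17.89 + 320.0·181.0)/5017 = 28.29 mg/L.

28.3 mg/L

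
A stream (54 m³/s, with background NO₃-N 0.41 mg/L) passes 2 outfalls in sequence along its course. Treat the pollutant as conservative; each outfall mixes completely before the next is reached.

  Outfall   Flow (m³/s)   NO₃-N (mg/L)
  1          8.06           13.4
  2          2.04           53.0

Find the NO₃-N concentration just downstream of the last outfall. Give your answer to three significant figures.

3.72 mg/L

Outfall 1: combined Q = 62.06 m³/s; C = (54.00·0.4100 + 8.060·13.40)/62.06 = 2.097 mg/L.
Outfall 2: combined Q = 64.10 m³/s; C = (62.06·2.097 + 2.040·53.00)/64.10 = 3.717 mg/L.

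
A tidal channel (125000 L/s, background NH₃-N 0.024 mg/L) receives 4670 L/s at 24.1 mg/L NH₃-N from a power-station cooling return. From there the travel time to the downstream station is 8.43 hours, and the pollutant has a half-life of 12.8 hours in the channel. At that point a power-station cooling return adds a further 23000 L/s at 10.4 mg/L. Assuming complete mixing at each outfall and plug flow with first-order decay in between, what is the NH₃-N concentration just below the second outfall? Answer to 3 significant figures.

Conservation of mass: C = (125000·0.02400 + 4670·24.10) / 129700 = 115500/129700 = 0.8911 mg/L; combined flow 129700 L/s.
Half-life 12.8 h → k = ln 2 / 12.8 = 0.05415 h⁻¹ = 1.300 d⁻¹.
Decay over the reach: 0.8911·exp(−kt) = 0.8911·0.6335 = 0.5645 mg/L.
At the second outfall, C = (129700·0.5645 + 23000·10.40) / (129700 + 23000) = 2.046 mg/L.

2.05 mg/L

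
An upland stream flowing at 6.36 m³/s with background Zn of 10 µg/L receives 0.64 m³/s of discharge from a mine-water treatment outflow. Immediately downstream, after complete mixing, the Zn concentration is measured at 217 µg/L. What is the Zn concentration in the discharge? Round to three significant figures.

Mass balance: 6.360·10.00 + 0.6400·Cₑ = 7.000·217.0
→ Cₑ = (7.000·217.0 − 6.360·10.00) / 0.6400 = 2274 µg/L.

2270 µg/L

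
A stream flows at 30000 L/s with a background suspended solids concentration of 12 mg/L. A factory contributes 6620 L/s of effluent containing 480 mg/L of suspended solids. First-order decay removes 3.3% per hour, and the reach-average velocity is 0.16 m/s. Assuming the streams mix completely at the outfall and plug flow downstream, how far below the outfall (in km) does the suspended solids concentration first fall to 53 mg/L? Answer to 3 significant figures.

Flow-weighted average: C = (30000·12.00 + 6620·480.0) / 36620 = 3538000/36620 = 96.60 mg/L.
3.3%/h lost → k = −ln(1 − 0.033) = 0.03356 h⁻¹.
Set 96.60·exp(−k·t) = 53 → t = ln(96.60/53)/k = 64400 s = 17.89 h.
Distance = v·t = 0.16·64400 = 10300 m = 10.30 km.

10.3 km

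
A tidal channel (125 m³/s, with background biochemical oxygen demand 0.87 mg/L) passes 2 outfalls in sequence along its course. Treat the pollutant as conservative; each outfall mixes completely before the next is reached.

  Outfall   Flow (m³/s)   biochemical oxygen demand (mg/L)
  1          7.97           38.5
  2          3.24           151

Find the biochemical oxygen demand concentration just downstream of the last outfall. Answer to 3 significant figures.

6.64 mg/L

Outfall 1: combined Q = 133.0 m³/s; C = (125.0·0.8700 + 7.970·38.50)/133.0 = 3.125 mg/L.
Outfall 2: combined Q = 136.2 m³/s; C = (133.0·3.125 + 3.240·151.0)/136.2 = 6.643 mg/L.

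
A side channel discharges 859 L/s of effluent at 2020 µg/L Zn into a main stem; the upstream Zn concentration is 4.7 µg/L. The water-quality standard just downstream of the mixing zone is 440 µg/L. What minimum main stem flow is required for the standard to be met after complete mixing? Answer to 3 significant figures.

Set C_mix = 440: (Q·4.700 + 859.0·2020) / (Q + 859.0) = 440
→ Q = 859.0·(2020 − 440)/(440 − 4.700) = 3118 L/s.

3120 L/s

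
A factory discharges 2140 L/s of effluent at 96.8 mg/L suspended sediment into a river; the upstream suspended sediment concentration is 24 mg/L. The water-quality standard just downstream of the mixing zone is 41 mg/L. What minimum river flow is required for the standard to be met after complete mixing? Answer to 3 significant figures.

7020 L/s

Set C_mix = 41: (Q·24.00 + 2140·96.80) / (Q + 2140) = 41
→ Q = 2140·(96.80 − 41)/(41 − 24.00) = 7024 L/s.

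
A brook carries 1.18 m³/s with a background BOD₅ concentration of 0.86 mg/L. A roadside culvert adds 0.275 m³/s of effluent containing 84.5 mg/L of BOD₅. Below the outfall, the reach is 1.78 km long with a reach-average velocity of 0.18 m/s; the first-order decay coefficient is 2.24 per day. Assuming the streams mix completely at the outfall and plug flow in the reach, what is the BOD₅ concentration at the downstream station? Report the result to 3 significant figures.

12.9 mg/L

Conservation of mass: C = (1.180·0.8600 + 0.2750·84.50) / 1.455 = 24.25/1.455 = 16.67 mg/L.
Travel time t = 1.78·1000 / 0.18 = 9889 s = 2.747 h.
After decay, C = 16.67 × e^(−kt) = 16.67 × 0.7738 = 12.90 mg/L.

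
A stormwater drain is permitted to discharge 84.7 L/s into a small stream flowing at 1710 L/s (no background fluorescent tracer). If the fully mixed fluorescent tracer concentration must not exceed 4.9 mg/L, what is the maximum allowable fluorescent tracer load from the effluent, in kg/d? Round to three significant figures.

760 kg/d

Mass balance at the limit: 1710·0 + 84.70·Cₑ = 1795·4.9 → Cₑ = 103.8 mg/L.
84.70 L/s = 0.08470 m³/s. Load = 0.08470 m³/s × 103.8 g/m³ × 86 400 s/d = 759.8 kg/d.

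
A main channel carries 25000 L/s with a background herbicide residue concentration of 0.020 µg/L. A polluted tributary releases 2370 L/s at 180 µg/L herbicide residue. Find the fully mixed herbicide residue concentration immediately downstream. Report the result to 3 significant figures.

15.6 µg/L

Conservation of mass: C = (25000·0.02000 + 2370·180.0) / 27370 = 427100/27370 = 15.60 µg/L.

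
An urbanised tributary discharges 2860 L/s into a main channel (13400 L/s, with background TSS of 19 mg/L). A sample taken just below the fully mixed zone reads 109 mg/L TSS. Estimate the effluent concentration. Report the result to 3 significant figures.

Mass balance: 13400·19.00 + 2860·Cₑ = 16260·109.0
→ Cₑ = (16260·109.0 − 13400·19.00) / 2860 = 530.7 mg/L.

531 mg/L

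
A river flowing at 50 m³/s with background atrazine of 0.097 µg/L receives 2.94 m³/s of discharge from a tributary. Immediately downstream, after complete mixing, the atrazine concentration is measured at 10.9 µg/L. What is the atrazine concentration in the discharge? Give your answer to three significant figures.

195 µg/L

Mass balance: 50.00·0.09700 + 2.940·Cₑ = 52.94·10.90
→ Cₑ = (52.94·10.90 − 50.00·0.09700) / 2.940 = 194.6 µg/L.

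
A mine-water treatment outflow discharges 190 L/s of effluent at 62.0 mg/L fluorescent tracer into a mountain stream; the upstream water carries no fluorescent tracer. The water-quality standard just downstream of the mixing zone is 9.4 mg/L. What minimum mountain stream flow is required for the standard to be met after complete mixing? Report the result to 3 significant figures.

Set C_mix = 9.4: (Q·0 + 190.0·62.00) / (Q + 190.0) = 9.4
→ Q = 190.0·(62.00 − 9.4)/(9.4 − 0) = 1063 L/s.

1060 L/s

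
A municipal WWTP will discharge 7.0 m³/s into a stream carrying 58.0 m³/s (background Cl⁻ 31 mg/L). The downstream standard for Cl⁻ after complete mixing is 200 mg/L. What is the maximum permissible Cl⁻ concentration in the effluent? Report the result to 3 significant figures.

At the limit, (Qr·Cr + Qe·Cₑ)/(Qr + Qe) = 200:
Cₑ = (65.00·200 − 58.00·31.00) / 7.000 = 1600 mg/L.

1600 mg/L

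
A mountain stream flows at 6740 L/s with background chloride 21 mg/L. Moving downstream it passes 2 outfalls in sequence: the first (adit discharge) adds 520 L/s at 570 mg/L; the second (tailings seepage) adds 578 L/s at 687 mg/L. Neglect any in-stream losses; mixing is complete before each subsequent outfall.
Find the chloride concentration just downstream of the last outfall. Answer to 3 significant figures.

107 mg/L

Outfall 1: combined Q = 7260 L/s; C = (6740·21.00 + 520.0·570.0)/7260 = 60.32 mg/L.
Outfall 2: combined Q = 7838 L/s; C = (7260·60.32 + 578.0·687.0)/7838 = 106.5 mg/L.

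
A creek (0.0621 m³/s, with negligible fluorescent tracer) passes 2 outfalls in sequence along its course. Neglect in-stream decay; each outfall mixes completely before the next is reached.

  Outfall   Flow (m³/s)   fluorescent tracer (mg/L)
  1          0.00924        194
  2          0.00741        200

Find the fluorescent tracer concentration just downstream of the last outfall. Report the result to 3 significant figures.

41.6 mg/L

After outfall 1: Q = 0.06210 + 0.009240 = 0.07134 m³/s; C = (0.06210·0 + 0.009240·194.0)/0.07134 = 25.13 mg/L.
After outfall 2: Q = 0.07134 + 0.007410 = 0.07875 m³/s; C = (0.07134·25.13 + 0.007410·200.0)/0.07875 = 41.58 mg/L.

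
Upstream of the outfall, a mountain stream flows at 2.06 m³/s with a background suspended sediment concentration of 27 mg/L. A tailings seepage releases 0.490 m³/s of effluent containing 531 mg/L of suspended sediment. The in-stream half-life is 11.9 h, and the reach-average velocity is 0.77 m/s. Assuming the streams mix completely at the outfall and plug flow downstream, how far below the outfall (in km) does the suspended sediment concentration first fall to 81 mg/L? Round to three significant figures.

Conservation of mass: C = (2.060·27.00 + 0.4900·531.0) / 2.550 = 315.8/2.550 = 123.8 mg/L.
Half-life 11.9 h → k = ln 2 / 11.9 = 0.05825 h⁻¹ = 1.398 d⁻¹.
Set 123.8·exp(−k·t) = 81 → t = ln(123.8/81)/k = 26240 s = 7.290 h.
Distance = v·t = 0.77·26240 = 20210 m = 20.21 km.

20.2 km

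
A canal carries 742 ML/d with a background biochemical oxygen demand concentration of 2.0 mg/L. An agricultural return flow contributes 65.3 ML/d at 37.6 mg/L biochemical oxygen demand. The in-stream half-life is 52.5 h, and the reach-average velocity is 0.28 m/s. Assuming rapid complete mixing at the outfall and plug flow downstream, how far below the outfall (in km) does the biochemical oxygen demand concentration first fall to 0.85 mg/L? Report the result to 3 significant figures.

133 km

Flow-weighted average: C = (742.0·2.000 + 65.30·37.60) / 807.3 = 3939/807.3 = 4.880 mg/L.
Half-life 52.5 h → k = ln 2 / 52.5 = 0.01320 h⁻¹ = 0.3169 d⁻¹.
Set 4.880·exp(−k·t) = 0.85 → t = ln(4.880/0.85)/k = 476500 s = 132.4 h.
Distance = v·t = 0.28·476500 = 133400 m = 133.4 km.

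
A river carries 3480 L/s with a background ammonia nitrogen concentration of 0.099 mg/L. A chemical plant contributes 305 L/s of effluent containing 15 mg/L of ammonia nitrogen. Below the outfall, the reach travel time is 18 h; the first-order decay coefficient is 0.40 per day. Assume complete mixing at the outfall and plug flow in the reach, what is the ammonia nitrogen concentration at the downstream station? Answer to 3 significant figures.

0.963 mg/L

Flow-weighted average: C = (3480·0.09900 + 305.0·15.00) / 3785 = 4920/3785 = 1.300 mg/L.
Applying C = C₀e^(−kt): 1.300 × 0.7408 = 0.9629 mg/L.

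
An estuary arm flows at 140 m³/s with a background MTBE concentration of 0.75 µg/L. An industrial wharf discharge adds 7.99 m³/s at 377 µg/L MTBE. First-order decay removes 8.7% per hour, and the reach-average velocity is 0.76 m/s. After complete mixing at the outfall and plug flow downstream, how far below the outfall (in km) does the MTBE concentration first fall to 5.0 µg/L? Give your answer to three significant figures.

Mixed concentration C = ΣQC/ΣQ = (140.0·0.7500 + 7.990·377.0) / 148.0 = 3117/148.0 = 21.06 µg/L.
8.7%/h lost → k = −ln(1 − 0.087) = 0.09102 h⁻¹.
Set 21.06·exp(−k·t) = 5.0 → t = ln(21.06/5.0)/k = 56880 s = 15.80 h.
Distance = v·t = 0.76·56880 = 43230 m = 43.23 km.

43.2 km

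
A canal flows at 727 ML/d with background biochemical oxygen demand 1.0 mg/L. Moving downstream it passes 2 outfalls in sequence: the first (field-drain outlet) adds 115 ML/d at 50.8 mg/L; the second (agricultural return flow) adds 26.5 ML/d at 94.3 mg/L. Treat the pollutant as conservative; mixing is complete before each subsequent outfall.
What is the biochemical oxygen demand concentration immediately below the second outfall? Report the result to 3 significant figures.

Outfall 1: combined Q = 842.0 ML/d; C = (727.0·1.000 + 115.0·50.80)/842.0 = 7.802 mg/L.
Outfall 2: combined Q = 868.5 ML/d; C = (842.0·7.802 + 26.50·94.30)/868.5 = 10.44 mg/L.

10.4 mg/L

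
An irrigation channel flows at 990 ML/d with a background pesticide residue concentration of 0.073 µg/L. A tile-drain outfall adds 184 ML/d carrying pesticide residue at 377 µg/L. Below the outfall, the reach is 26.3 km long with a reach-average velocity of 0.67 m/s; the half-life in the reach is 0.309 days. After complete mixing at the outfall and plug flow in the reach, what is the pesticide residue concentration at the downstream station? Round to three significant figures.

21.3 µg/L

Flow-weighted average: C = (990.0·0.07300 + 184.0·377.0) / 1174 = 69440/1174 = 59.15 µg/L.
Travel time t = 26.3·1000 / 0.67 = 39250 s = 10.90 h.
Half-life 0.309 d → k = ln 2 / 0.309 = 2.243 d⁻¹.
Decay over the reach: 59.15·exp(−kt) = 59.15·0.3609 = 21.35 µg/L.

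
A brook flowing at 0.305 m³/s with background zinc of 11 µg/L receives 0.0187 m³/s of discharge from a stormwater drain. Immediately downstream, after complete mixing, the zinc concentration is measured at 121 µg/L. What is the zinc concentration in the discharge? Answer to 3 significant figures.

Mass balance: 0.3050·11.00 + 0.01870·Cₑ = 0.3237·121.0
→ Cₑ = (0.3237·121.0 − 0.3050·11.00) / 0.01870 = 1915 µg/L.

1920 µg/L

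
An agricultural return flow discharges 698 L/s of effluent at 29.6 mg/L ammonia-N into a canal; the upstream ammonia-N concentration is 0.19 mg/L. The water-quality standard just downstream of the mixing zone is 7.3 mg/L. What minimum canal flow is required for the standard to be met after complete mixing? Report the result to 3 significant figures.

Set C_mix = 7.3: (Q·0.1900 + 698.0·29.60) / (Q + 698.0) = 7.3
→ Q = 698.0·(29.60 − 7.3)/(7.3 − 0.1900) = 2189 L/s.

2190 L/s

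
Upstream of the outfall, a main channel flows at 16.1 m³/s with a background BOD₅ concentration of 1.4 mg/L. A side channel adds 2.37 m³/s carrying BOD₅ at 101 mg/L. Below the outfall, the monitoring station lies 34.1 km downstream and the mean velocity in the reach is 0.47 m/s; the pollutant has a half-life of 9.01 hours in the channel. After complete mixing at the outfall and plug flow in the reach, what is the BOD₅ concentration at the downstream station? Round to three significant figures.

Mass balance: C = (16.10·1.400 + 2.370·101.0) / 18.47 = 261.9/18.47 = 14.18 mg/L.
Travel time t = 34.1·1000 / 0.47 = 72550 s = 20.15 h.
Half-life 9.01 h → k = ln 2 / 9.01 = 0.07693 h⁻¹ = 1.846 d⁻¹.
Decay over the reach: 14.18·exp(−kt) = 14.18·0.2122 = 3.008 mg/L.

3.01 mg/L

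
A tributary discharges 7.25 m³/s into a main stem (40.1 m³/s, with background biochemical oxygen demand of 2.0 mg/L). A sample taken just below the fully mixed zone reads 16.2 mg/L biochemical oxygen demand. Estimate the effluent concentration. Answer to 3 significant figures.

94.7 mg/L

Mass balance: 40.10·2.000 + 7.250·Cₑ = 47.35·16.20
→ Cₑ = (47.35·16.20 − 40.10·2.000) / 7.250 = 94.74 mg/L.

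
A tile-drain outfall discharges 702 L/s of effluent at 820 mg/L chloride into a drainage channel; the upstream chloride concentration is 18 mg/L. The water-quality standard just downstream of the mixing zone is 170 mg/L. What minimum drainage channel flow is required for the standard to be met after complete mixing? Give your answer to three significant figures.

3000 L/s

Set C_mix = 170: (Q·18.00 + 702.0·820.0) / (Q + 702.0) = 170
→ Q = 702.0·(820.0 − 170)/(170 − 18.00) = 3002 L/s.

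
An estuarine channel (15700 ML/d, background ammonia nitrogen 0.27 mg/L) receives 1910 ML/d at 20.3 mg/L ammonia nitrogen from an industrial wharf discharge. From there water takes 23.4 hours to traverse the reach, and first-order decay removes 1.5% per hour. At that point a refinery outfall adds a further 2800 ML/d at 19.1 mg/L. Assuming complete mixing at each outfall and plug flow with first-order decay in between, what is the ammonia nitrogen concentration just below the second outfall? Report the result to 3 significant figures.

Mixed concentration C = ΣQC/ΣQ = (15700·0.2700 + 1910·20.30) / 17610 = 43010/17610 = 2.442 mg/L; combined flow 17610 ML/d.
1.5%/h lost → k = −ln(1 − 0.015) = 0.01511 h⁻¹.
Decay over the reach: 2.442·exp(−kt) = 2.442·0.7021 = 1.715 mg/L.
At the second outfall, C = (17610·1.715 + 2800·19.10) / (17610 + 2800) = 4.100 mg/L.

4.10 mg/L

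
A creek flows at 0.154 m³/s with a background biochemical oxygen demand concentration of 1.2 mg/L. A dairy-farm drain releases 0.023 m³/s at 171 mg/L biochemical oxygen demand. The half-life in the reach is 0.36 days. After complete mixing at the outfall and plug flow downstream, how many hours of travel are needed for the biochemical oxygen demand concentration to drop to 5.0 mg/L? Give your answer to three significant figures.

19.2 h

Mixed concentration C = ΣQC/ΣQ = (0.1540·1.200 + 0.02300·171.0) / 0.1770 = 4.118/0.1770 = 23.26 mg/L.
Half-life 0.36 d → k = ln 2 / 0.36 = 1.925 d⁻¹.
23.26·exp(−k·t) = 5.0 → t = ln(23.26/5.0)/k = 68990 s = 19.16 h.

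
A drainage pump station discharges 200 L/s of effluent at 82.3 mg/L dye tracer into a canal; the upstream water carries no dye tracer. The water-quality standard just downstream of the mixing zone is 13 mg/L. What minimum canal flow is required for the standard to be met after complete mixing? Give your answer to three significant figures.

1070 L/s

Set C_mix = 13: (Q·0 + 200.0·82.30) / (Q + 200.0) = 13
→ Q = 200.0·(82.30 − 13)/(13 − 0) = 1066 L/s.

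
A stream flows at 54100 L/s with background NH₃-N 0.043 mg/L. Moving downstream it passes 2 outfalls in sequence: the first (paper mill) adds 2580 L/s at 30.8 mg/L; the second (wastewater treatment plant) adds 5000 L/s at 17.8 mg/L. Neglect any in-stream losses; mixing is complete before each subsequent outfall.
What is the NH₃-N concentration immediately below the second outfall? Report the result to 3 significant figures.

2.77 mg/L

Below outfall 1: Q → 56680 L/s, C = (54100·0.04300 + 2580·30.80)/56680 = 1.443 mg/L.
Below outfall 2: Q → 61680 L/s, C = (56680·1.443 + 5000·17.80)/61680 = 2.769 mg/L.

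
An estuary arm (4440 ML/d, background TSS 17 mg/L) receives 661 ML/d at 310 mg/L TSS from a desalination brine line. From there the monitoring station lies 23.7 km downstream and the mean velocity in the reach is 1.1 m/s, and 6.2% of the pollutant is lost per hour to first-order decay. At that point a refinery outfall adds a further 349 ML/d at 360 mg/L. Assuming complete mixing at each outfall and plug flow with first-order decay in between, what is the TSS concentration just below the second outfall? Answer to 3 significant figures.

58.1 mg/L

Flow-weighted average: C = (4440·17.00 + 661.0·310.0) / 5101 = 280400/5101 = 54.97 mg/L; combined flow 5101 ML/d.
Travel time t = 23.7·1000 / 1.1 = 21550 s = 5.985 h.
6.2%/h lost → k = −ln(1 − 0.062) = 0.06401 h⁻¹.
Applying C = C₀e^(−kt): 54.97 × 0.6818 = 37.48 mg/L.
At the second outfall, C = (5101·37.48 + 349.0·360.0) / (5101 + 349.0) = 58.13 mg/L.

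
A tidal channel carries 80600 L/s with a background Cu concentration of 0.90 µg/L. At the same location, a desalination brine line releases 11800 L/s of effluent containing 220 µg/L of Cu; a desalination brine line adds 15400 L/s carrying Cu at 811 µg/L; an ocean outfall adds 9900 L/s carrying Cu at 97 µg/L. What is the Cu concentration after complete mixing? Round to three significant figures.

137 µg/L

Mass balance: C = (80600·0.9000 + 11800·220.0 + 15400·811.0 + 9900·97.00) / 117700 = 16120000/117700 = 136.9 µg/L.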